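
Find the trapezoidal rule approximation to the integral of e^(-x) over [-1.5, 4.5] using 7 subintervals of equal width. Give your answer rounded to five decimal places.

4.74100

Δx = (4.5 − (-1.5))/7 = 6/7.
f(-1.5) ≈ 4.48169, f(-9/14) ≈ 1.90191, f(3/14) ≈ 0.80712, f(15/14) ≈ 0.34252, f(27/14) ≈ 0.14536, f(39/14) ≈ 0.06169, f(51/14) ≈ 0.02618, f(4.5) ≈ 0.01111.
T_7 = (Δx/2)·[f(x_0) + 2f(x_1) + ... + 2f(x_{6}) + f(x_7)].
Sum ≈ 4.74100.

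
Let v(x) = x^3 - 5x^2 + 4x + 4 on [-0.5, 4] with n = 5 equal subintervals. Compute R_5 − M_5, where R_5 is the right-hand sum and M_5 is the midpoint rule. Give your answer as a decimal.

1.7465625

R_5 = 8.28.
M_5 = 6.5334375.
R_5 − M_5 = 1.7465625.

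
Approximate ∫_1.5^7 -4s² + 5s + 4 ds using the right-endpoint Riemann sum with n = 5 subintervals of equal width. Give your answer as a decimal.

Δs = (7 − 1.5)/5 = 1.1.
Right endpoints: 2.6, 3.7, 4.8, 5.9, 7.
f(2.6) = -10.04, f(3.7) = -32.26, f(4.8) = -64.16, f(5.9) = -105.74, f(7) = -157.
Sum = Δs · [f(2.6) + f(3.7) + f(4.8) + f(5.9) + f(7)].
Sum = -406.12.

-406.12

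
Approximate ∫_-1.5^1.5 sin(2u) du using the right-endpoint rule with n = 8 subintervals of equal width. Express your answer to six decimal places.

0.052920

Δu = (1.5 − (-1.5))/8 = 0.375.
Right endpoints: -1.125, -0.75, -0.375, 0, 0.375, 0.75, 1.125, 1.5.
f(-1.125) ≈ -0.778073, f(-0.75) ≈ -0.997495, f(-0.375) ≈ -0.681639, f(0) ≈ 0.000000, f(0.375) ≈ 0.681639, f(0.75) ≈ 0.997495, f(1.125) ≈ 0.778073, f(1.5) ≈ 0.141120.
Sum = Δu · [f(-1.125) + f(-0.75) + f(-0.375) + ...].
Sum ≈ 0.052920.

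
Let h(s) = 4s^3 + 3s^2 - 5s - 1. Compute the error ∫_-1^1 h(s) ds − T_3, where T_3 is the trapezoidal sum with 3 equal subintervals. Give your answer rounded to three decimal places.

-0.444

Exact integral: ∫_-1^1 h(s) ds = 0.
T_3 ≈ 0.44444.
Error ≈ 0 − 0.44444 ≈ -0.444.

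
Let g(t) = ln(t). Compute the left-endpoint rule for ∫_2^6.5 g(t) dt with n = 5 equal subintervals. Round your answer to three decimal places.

5.727

Δt = (6.5 − 2)/5 = 0.9.
Left endpoints: 2, 2.9, 3.8, 4.7, 5.6.
g(2) ≈ 0.693, g(2.9) ≈ 1.065, g(3.8) ≈ 1.335, g(4.7) ≈ 1.548, g(5.6) ≈ 1.723.
Sum = Δt · [g(2) + g(2.9) + g(3.8) + g(4.7) + g(5.6)].
Sum ≈ 5.727.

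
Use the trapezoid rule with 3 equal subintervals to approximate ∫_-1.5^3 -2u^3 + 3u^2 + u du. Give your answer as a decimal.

Δu = (3 − (-1.5))/3 = 1.5.
f(-1.5) = 12, f(0) = 0, f(1.5) = 1.5, f(3) = -24.
T_3 = (Δu/2)·[f(u_0) + 2f(u_1) + 2f(u_2) + f(u_3)].
Sum = -6.75.

-6.75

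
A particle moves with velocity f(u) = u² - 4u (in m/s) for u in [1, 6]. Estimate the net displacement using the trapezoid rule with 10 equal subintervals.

Δu = (6 − 1)/10 = 0.5.
f(1) = -3, f(1.5) = -3.75, f(2) = -4, f(2.5) = -3.75, f(3) = -3, f(3.5) = -1.75, f(4) = 0, f(4.5) = 2.25, f(5) = 5, f(5.5) = 8.25, f(6) = 12.
T_10 = (Δu/2)·[f(u_0) + 2f(u_1) + ... + 2f(u_{9}) + f(u_10)].
Sum = 1.875.

1.875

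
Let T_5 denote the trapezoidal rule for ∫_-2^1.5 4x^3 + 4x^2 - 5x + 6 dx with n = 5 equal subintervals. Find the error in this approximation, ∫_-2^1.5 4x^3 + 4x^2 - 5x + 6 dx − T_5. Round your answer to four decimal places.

Exact integral: ∫_-2^1.5 f(x) dx ≈ 29.604167.
T_5 = 29.89.
Error ≈ 29.604167 − 29.89 ≈ -0.2858.

-0.2858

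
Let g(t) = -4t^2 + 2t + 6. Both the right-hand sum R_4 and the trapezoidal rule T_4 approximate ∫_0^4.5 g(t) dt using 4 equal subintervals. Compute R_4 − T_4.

R_4 = -118.546875.
T_4 = -78.046875.
R_4 − T_4 = -40.5.

-40.5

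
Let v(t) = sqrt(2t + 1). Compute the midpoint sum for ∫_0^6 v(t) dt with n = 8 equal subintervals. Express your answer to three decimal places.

15.307

Δt = (6 − 0)/8 = 0.75.
Midpoints: 0.375, 1.125, 1.875, 2.625, 3.375, 4.125, 4.875, 5.625.
v(0.375) ≈ 1.323, v(1.125) ≈ 1.803, v(1.875) ≈ 2.179, v(2.625) ≈ 2.500, v(3.375) ≈ 2.784, v(4.125) ≈ 3.041, v(4.875) ≈ 3.279, v(5.625) ≈ 3.500.
Sum = Δt · [v(0.375) + v(1.125) + v(1.875) + ...].
Sum ≈ 15.307.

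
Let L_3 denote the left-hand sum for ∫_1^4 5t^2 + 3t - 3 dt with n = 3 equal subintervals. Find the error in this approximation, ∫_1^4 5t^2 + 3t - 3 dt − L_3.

39.5

Exact integral: ∫_1^4 f(t) dt = 118.5.
L_3 = 79.
Error = 118.5 − 79 = 39.5.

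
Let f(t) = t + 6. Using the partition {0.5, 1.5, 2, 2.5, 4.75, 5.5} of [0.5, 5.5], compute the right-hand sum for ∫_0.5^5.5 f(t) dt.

Subinterval widths: 1, 0.5, 0.5, 2.25, 0.75.
Right endpoints: 1.5, 2, 2.5, 4.75, 5.5.
f(1.5) = 7.5, f(2) = 8, f(2.5) = 8.5, f(4.75) = 10.75, f(5.5) = 11.5.
Sum = Σ Δt_i · f(t_i).
Sum = 48.5625.

48.5625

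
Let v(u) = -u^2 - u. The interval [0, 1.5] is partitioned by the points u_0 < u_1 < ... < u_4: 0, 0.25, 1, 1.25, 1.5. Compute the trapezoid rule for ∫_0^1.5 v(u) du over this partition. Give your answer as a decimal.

-2.328125

Subinterval widths: 0.25, 0.75, 0.25, 0.25.
v(0) = 0, v(0.25) = -0.3125, v(1) = -2, v(1.25) = -2.8125, v(1.5) = -3.75.
On each subinterval the trapezoid contributes (Δu_i/2)·[v(u_{i-1}) + v(u_i)].
Sum = -2.328125.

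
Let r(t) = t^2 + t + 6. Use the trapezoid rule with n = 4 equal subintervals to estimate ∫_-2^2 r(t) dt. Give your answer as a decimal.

Δt = (2 − (-2))/4 = 1.
r(-2) = 8, r(-1) = 6, r(0) = 6, r(1) = 8, r(2) = 12.
T_4 = (Δt/2)·[r(t_0) + 2r(t_1) + 2r(t_2) + 2r(t_3) + r(t_4)].
Sum = 30.

30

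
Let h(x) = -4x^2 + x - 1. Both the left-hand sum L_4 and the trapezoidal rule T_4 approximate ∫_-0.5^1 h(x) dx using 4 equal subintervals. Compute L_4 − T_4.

L_4 = -2.484375.
T_4 = -2.765625.
L_4 − T_4 = 0.28125.

0.28125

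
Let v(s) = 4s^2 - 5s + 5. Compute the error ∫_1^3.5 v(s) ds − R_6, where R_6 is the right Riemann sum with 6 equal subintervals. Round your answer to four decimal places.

-7.0602

Exact integral: ∫_1^3.5 v(s) ds ≈ 40.208333.
R_6 ≈ 47.268519.
Error ≈ 40.208333 − 47.268519 ≈ -7.0602.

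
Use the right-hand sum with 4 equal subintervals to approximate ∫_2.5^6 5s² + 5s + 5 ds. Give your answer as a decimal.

500.80078125

Δs = (6 − 2.5)/4 = 0.875.
Right endpoints: 3.375, 4.25, 5.125, 6.
f(3.375) = 78.828125, f(4.25) = 116.5625, f(5.125) = 161.953125, f(6) = 215.
Sum = Δs · [f(3.375) + f(4.25) + f(5.125) + f(6)].
Sum = 500.80078125.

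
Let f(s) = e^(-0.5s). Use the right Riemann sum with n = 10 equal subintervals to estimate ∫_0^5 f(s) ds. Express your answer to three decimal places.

1.616

Δs = (5 − 0)/10 = 0.5.
Right endpoints: 0.5, 1, 1.5, 2, 2.5, 3, 3.5, 4, 4.5, 5.
f(0.5) ≈ 0.779, f(1) ≈ 0.607, f(1.5) ≈ 0.472, f(2) ≈ 0.368, f(2.5) ≈ 0.287, f(3) ≈ 0.223, f(3.5) ≈ 0.174, f(4) ≈ 0.135, f(4.5) ≈ 0.105, f(5) ≈ 0.082.
Sum = Δs · [f(0.5) + f(1) + f(1.5) + ...].
Sum ≈ 1.616.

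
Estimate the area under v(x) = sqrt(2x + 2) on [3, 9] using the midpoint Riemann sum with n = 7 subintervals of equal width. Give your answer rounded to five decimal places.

Δx = (9 − 3)/7 = 6/7.
Midpoints: 24/7, 30/7, 36/7, 6, 48/7, 54/7, 60/7.
v(24/7) ≈ 2.97610, v(30/7) ≈ 3.25137, v(36/7) ≈ 3.50510, v(6) ≈ 3.74166, v(48/7) ≈ 3.96412, v(54/7) ≈ 4.17475, v(60/7) ≈ 4.37526.
Sum = Δx · [v(24/7) + v(30/7) + v(36/7) + ...].
Sum ≈ 22.27574.

22.27574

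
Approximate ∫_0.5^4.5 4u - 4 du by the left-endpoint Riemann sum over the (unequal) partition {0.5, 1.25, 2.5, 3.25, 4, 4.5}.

Subinterval widths: 0.75, 1.25, 0.75, 0.75, 0.5.
Left endpoints: 0.5, 1.25, 2.5, 3.25, 4.
f(0.5) = -2, f(1.25) = 1, f(2.5) = 6, f(3.25) = 9, f(4) = 12.
Sum = Σ Δu_i · f(u_i).
Sum = 17.

17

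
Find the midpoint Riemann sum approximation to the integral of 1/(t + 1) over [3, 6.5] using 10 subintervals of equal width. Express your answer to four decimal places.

0.6284

Δt = (6.5 − 3)/10 = 0.35.
Midpoints: 3.175, 3.525, 3.875, 4.225, 4.575, 4.925, 5.275, 5.625, 5.975, 6.325.
f(3.175) = 40/167, f(3.525) = 40/181, f(3.875) = 8/39, f(4.225) = 40/209, f(4.575) = 40/223, f(4.925) = 40/237, f(5.275) = 40/251, f(5.625) = 8/53, f(5.975) = 40/279, f(6.325) = 40/293.
Sum = Δt · [f(3.175) + f(3.525) + f(3.875) + ...].
Sum ≈ 0.6284.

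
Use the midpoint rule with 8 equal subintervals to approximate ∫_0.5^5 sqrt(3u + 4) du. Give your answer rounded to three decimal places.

15.542

Δu = (5 − 0.5)/8 = 0.5625.
Midpoints: 0.78125, 1.34375, 1.90625, 2.46875, 3.03125, 3.59375, 4.15625, 4.71875.
f(0.78125) ≈ 2.519, f(1.34375) ≈ 2.834, f(1.90625) ≈ 3.117, f(2.46875) ≈ 3.377, f(3.03125) ≈ 3.619, f(3.59375) ≈ 3.845, f(4.15625) ≈ 4.058, f(4.71875) ≈ 4.261.
Sum = Δu · [f(0.78125) + f(1.34375) + f(1.90625) + ...].
Sum ≈ 15.542.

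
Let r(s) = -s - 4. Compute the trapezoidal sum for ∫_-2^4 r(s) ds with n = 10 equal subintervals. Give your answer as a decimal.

Δs = (4 − (-2))/10 = 0.6.
r(-2) = -2, r(-1.4) = -2.6, r(-0.8) = -3.2, r(-0.2) = -3.8, r(0.4) = -4.4, r(1) = -5, r(1.6) = -5.6, r(2.2) = -6.2, r(2.8) = -6.8, r(3.4) = -7.4, r(4) = -8.
T_10 = (Δs/2)·[r(s_0) + 2r(s_1) + ... + 2r(s_{9}) + r(s_10)].
Sum = -30.

-30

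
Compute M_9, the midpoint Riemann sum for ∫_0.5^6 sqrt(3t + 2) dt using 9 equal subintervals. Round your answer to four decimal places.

Δt = (6 − 0.5)/9 = 11/18.
Midpoints: 29/36, 17/12, 73/36, 95/36, 3.25, 139/36, 161/36, 61/12, 205/36.
f(29/36) ≈ 2.1016, f(17/12) ≈ 2.5000, f(73/36) ≈ 2.8431, f(95/36) ≈ 3.1491, f(3.25) ≈ 3.4278, f(139/36) ≈ 3.6856, f(161/36) ≈ 3.9264, f(61/12) ≈ 4.1533, f(205/36) ≈ 4.3684.
Sum = Δt · [f(29/36) + f(17/12) + f(73/36) + ...].
Sum ≈ 18.4283.

18.4283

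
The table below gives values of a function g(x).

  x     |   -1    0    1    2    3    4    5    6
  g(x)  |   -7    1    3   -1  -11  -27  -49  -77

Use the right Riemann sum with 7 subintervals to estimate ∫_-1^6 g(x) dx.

-161

Δx = 1.
Sum = 1·[1 + 3 + (-1) + (-11) + (-27) + (-49) + (-77)] = -161.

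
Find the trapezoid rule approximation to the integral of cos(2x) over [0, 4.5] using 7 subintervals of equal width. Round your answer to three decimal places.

Δx = (4.5 − 0)/7 = 9/14.
f(0) ≈ 1.000, f(9/14) ≈ 0.281, f(9/7) ≈ -0.842, f(27/14) ≈ -0.755, f(18/7) ≈ 0.417, f(45/14) ≈ 0.989, f(27/7) ≈ 0.139, f(4.5) ≈ -0.911.
T_7 = (Δx/2)·[f(x_0) + 2f(x_1) + ... + 2f(x_{6}) + f(x_7)].
Sum ≈ 0.177.

0.177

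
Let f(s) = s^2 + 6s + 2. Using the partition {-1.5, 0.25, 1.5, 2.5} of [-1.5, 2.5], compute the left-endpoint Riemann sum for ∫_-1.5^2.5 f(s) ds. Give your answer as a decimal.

9.390625

Subinterval widths: 1.75, 1.25, 1.
Left endpoints: -1.5, 0.25, 1.5.
f(-1.5) = -4.75, f(0.25) = 3.5625, f(1.5) = 13.25.
Sum = Σ Δs_i · f(s_i).
Sum = 9.390625.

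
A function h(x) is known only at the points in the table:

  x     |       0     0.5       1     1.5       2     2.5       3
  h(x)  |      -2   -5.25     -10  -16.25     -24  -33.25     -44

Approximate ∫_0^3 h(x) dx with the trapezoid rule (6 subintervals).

Δx = 0.5.
T_6 = (0.5/2)·[(-2) + 2·(-5.25) + 2·(-10) + 2·(-16.25) + 2·(-24) + 2·(-33.25) + (-44)] = -55.875.

-55.875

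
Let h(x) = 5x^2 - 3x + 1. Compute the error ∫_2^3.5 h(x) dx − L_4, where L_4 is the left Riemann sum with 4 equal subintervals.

Exact integral: ∫_2^3.5 h(x) dx = 47.25.
L_4 = 40.53515625.
Error = 47.25 − 40.53515625 = 6.71484375.

6.71484375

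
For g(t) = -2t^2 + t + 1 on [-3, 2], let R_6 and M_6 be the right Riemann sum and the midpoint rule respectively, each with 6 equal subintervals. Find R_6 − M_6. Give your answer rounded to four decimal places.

4.5139

R_6 ≈ -15.740741.
M_6 ≈ -20.254630.
R_6 − M_6 ≈ 4.5139.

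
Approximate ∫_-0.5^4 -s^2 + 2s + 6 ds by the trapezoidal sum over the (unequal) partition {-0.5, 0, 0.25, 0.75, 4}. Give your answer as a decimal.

Subinterval widths: 0.5, 0.25, 0.5, 3.25.
f(-0.5) = 4.75, f(0) = 6, f(0.25) = 6.4375, f(0.75) = 6.9375, f(4) = -2.
On each subinterval the trapezoid contributes (Δs_i/2)·[f(s_{i-1}) + f(s_i)].
Sum = 15.609375.

15.609375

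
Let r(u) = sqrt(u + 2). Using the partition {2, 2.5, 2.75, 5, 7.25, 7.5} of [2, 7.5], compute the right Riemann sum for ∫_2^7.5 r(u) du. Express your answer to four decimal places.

15.1721

Subinterval widths: 0.5, 0.25, 2.25, 2.25, 0.25.
Right endpoints: 2.5, 2.75, 5, 7.25, 7.5.
r(2.5) ≈ 2.1213, r(2.75) ≈ 2.1794, r(5) ≈ 2.6458, r(7.25) ≈ 3.0414, r(7.5) ≈ 3.0822.
Sum = Σ Δu_i · r(u_i).
Sum ≈ 15.1721.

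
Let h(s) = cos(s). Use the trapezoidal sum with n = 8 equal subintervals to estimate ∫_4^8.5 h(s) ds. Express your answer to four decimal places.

1.5141

Δs = (8.5 − 4)/8 = 0.5625.
h(4) ≈ -0.6536, h(4.5625) ≈ -0.1493, h(5.125) ≈ 0.4010, h(5.6875) ≈ 0.8278, h(6.25) ≈ 0.9994, h(6.8125) ≈ 0.8632, h(7.375) ≈ 0.4609, h(7.9375) ≈ -0.0834, h(8.5) ≈ -0.6020.
T_8 = (Δs/2)·[h(s_0) + 2h(s_1) + ... + 2h(s_{7}) + h(s_8)].
Sum ≈ 1.5141.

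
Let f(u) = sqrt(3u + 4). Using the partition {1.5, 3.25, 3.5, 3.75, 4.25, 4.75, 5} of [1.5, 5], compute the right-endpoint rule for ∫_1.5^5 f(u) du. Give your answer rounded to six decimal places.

Subinterval widths: 1.75, 0.25, 0.25, 0.5, 0.5, 0.25.
Right endpoints: 3.25, 3.5, 3.75, 4.25, 4.75, 5.
f(3.25) ≈ 3.708099, f(3.5) ≈ 3.807887, f(3.75) ≈ 3.905125, f(4.25) ≈ 4.092676, f(4.75) ≈ 4.272002, f(5) ≈ 4.358899.
Sum = Σ Δu_i · f(u_i).
Sum ≈ 13.689490.

13.689490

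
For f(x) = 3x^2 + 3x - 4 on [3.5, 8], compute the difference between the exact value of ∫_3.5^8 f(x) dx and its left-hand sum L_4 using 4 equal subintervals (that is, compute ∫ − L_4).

92.07421875

Exact integral: ∫_3.5^8 f(x) dx = 528.75.
L_4 = 436.67578125.
Error = 528.75 − 436.67578125 = 92.07421875.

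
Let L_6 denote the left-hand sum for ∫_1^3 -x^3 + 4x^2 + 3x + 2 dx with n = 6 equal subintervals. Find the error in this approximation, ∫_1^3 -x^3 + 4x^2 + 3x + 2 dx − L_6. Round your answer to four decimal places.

2.0741

Exact integral: ∫_1^3 f(x) dx ≈ 30.666667.
L_6 ≈ 28.592593.
Error ≈ 30.666667 − 28.592593 ≈ 2.0741.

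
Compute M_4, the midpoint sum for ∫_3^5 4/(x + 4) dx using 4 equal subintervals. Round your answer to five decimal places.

1.00492

Δx = (5 − 3)/4 = 0.5.
Midpoints: 3.25, 3.75, 4.25, 4.75.
f(3.25) = 16/29, f(3.75) = 16/31, f(4.25) = 16/33, f(4.75) = 16/35.
Sum = Δx · [f(3.25) + f(3.75) + f(4.25) + f(4.75)].
Sum ≈ 1.00492.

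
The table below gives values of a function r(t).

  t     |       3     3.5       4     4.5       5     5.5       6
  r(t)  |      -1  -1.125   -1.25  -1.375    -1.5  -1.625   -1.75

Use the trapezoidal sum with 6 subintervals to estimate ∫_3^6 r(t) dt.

-4.125

Δt = 0.5.
T_6 = (0.5/2)·[(-1) + 2·(-1.125) + 2·(-1.25) + 2·(-1.375) + 2·(-1.5) + 2·(-1.625) + (-1.75)] = -4.125.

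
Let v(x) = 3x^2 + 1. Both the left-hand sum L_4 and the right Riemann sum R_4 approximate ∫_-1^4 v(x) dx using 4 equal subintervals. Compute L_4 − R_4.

-56.25

L_4 = 45.78125.
R_4 = 102.03125.
L_4 − R_4 = -56.25.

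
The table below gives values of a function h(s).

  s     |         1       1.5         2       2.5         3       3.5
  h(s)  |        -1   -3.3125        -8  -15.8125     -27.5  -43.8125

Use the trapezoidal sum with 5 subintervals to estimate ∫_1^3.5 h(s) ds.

-38.515625

Δs = 0.5.
T_5 = (0.5/2)·[(-1) + 2·(-3.3125) + 2·(-8) + 2·(-15.8125) + 2·(-27.5) + (-43.8125)] = -38.515625.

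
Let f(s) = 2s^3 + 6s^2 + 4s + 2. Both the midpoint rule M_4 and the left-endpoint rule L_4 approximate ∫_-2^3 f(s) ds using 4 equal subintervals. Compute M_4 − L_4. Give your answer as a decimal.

57.421875

M_4 = 116.640625.
L_4 = 59.21875.
M_4 − L_4 = 57.421875.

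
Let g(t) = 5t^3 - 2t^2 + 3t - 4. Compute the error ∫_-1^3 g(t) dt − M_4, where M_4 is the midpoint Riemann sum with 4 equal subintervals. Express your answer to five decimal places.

4.33333

Exact integral: ∫_-1^3 g(t) dt ≈ 77.3333333.
M_4 = 73.
Error ≈ 77.3333333 − 73 ≈ 4.33333.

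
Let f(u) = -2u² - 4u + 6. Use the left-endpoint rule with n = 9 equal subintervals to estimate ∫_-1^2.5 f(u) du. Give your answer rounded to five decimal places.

4.00412

Δu = (2.5 − (-1))/9 = 7/18.
Left endpoints: -1, -11/18, -2/9, 1/6, 5/9, 17/18, 4/3, 31/18, 19/9.
f(-1) = 8, f(-11/18) = 1247/162, f(-2/9) = 550/81, f(1/6) = 95/18, f(5/9) = 256/81, f(17/18) = 71/162, f(4/3) = -26/9, f(31/18) = -1105/162, f(19/9) = -920/81.
Sum = Δu · [f(-1) + f(-11/18) + f(-2/9) + ...].
Sum ≈ 4.00412.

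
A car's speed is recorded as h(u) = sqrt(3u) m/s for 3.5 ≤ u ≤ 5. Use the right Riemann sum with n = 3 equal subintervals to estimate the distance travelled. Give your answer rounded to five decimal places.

Δu = (5 − 3.5)/3 = 0.5.
Right endpoints: 4, 4.5, 5.
h(4) ≈ 3.46410, h(4.5) ≈ 3.67423, h(5) ≈ 3.87298.
Sum = Δu · [h(4) + h(4.5) + h(5)].
Sum ≈ 5.50566.

5.50566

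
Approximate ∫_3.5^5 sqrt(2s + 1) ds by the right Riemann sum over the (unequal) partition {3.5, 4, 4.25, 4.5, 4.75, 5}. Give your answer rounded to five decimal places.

4.70037

Subinterval widths: 0.5, 0.25, 0.25, 0.25, 0.25.
Right endpoints: 4, 4.25, 4.5, 4.75, 5.
f(4) ≈ 3.00000, f(4.25) ≈ 3.08221, f(4.5) ≈ 3.16228, f(4.75) ≈ 3.24037, f(5) ≈ 3.31662.
Sum = Σ Δs_i · f(s_i).
Sum ≈ 4.70037.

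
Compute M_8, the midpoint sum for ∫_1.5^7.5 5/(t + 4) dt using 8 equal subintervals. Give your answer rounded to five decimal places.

Δt = (7.5 − 1.5)/8 = 0.75.
Midpoints: 1.875, 2.625, 3.375, 4.125, 4.875, 5.625, 6.375, 7.125.
f(1.875) = 40/47, f(2.625) = 40/53, f(3.375) = 40/59, f(4.125) = 8/13, f(4.875) = 40/71, f(5.625) = 40/77, f(6.375) = 40/83, f(7.125) = 40/89.
Sum = Δt · [f(1.875) + f(2.625) + f(3.375) + ...].
Sum ≈ 3.68502.

3.68502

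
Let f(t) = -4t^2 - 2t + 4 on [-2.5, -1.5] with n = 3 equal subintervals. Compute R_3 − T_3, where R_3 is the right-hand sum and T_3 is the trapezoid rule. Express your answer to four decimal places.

R_3 ≈ -6.074074.
T_3 ≈ -8.407407.
R_3 − T_3 ≈ 2.3333.

2.3333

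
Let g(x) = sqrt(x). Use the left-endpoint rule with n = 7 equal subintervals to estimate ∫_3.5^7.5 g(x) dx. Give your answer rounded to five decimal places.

Δx = (7.5 − 3.5)/7 = 4/7.
Left endpoints: 3.5, 57/14, 65/14, 73/14, 81/14, 89/14, 97/14.
g(3.5) ≈ 1.87083, g(57/14) ≈ 2.01778, g(65/14) ≈ 2.15473, g(73/14) ≈ 2.28348, g(81/14) ≈ 2.40535, g(89/14) ≈ 2.52134, g(97/14) ≈ 2.63222.
Sum = Δx · [g(3.5) + g(57/14) + g(65/14) + ...].
Sum ≈ 9.07756.

9.07756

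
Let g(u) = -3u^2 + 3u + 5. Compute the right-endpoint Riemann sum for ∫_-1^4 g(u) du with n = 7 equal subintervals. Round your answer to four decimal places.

-29.4898

Δu = (4 − (-1))/7 = 5/7.
Right endpoints: -2/7, 3/7, 8/7, 13/7, 18/7, 23/7, 4.
g(-2/7) = 191/49, g(3/7) = 281/49, g(8/7) = 221/49, g(13/7) = 11/49, g(18/7) = -349/49, g(23/7) = -859/49, g(4) = -31.
Sum = Δu · [g(-2/7) + g(3/7) + g(8/7) + ...].
Sum ≈ -29.4898.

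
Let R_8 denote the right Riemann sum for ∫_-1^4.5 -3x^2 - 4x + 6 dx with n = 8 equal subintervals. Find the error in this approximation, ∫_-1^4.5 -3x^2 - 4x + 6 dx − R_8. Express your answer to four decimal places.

Exact integral: ∫_-1^4.5 f(x) dx = -97.625.
R_8 ≈ -126.338867.
Error ≈ -97.625 − (-126.338867) ≈ 28.7139.

28.7139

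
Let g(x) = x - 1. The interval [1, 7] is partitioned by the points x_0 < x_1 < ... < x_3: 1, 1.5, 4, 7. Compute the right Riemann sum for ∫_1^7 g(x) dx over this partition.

25.75

Subinterval widths: 0.5, 2.5, 3.
Right endpoints: 1.5, 4, 7.
g(1.5) = 0.5, g(4) = 3, g(7) = 6.
Sum = Σ Δx_i · g(x_i).
Sum = 25.75.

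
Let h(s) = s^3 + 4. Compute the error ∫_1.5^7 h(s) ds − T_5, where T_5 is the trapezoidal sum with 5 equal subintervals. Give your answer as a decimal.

Exact integral: ∫_1.5^7 h(s) ds = 620.984375.
T_5 = 635.12625.
Error = 620.984375 − 635.12625 = -14.141875.

-14.141875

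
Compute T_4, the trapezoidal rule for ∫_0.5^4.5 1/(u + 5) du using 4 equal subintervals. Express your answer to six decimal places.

Δu = (4.5 − 0.5)/4 = 1.
f(0.5) = 2/11, f(1.5) = 2/13, f(2.5) = 2/15, f(3.5) = 2/17, f(4.5) = 2/19.
T_4 = (Δu/2)·[f(u_0) + 2f(u_1) + 2f(u_2) + 2f(u_3) + f(u_4)].
Sum ≈ 0.548367.

0.548367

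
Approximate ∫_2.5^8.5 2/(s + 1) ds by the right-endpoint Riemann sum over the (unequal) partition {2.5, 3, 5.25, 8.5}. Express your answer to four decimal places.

Subinterval widths: 0.5, 2.25, 3.25.
Right endpoints: 3, 5.25, 8.5.
f(3) = 0.5, f(5.25) = 0.32, f(8.5) = 4/19.
Sum = Σ Δs_i · f(s_i).
Sum ≈ 1.6542.

1.6542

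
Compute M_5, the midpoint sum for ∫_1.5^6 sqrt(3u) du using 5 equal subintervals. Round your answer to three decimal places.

14.861

Δu = (6 − 1.5)/5 = 0.9.
Midpoints: 1.95, 2.85, 3.75, 4.65, 5.55.
f(1.95) ≈ 2.419, f(2.85) ≈ 2.924, f(3.75) ≈ 3.354, f(4.65) ≈ 3.735, f(5.55) ≈ 4.080.
Sum = Δu · [f(1.95) + f(2.85) + f(3.75) + f(4.65) + f(5.55)].
Sum ≈ 14.861.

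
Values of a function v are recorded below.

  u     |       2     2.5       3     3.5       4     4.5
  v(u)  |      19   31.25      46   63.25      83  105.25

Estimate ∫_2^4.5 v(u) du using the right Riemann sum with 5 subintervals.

Δu = 0.5.
Sum = 0.5·[31.25 + 46 + 63.25 + 83 + 105.25] = 164.375.

164.375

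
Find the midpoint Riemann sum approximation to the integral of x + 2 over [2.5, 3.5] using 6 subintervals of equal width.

5

Δx = (3.5 − 2.5)/6 = 1/6.
Midpoints: 31/12, 2.75, 35/12, 37/12, 3.25, 41/12.
f(31/12) = 55/12, f(2.75) = 4.75, f(35/12) = 59/12, f(37/12) = 61/12, f(3.25) = 5.25, f(41/12) = 65/12.
Sum = Δx · [f(31/12) + f(2.75) + f(35/12) + ...].
Sum = 5.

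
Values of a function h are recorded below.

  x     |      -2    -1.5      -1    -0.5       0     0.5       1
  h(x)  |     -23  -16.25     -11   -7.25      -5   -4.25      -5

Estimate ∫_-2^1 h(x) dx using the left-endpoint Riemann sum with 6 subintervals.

-33.375

Δx = 0.5.
Sum = 0.5·[(-23) + (-16.25) + (-11) + (-7.25) + (-5) + (-4.25)] = -33.375.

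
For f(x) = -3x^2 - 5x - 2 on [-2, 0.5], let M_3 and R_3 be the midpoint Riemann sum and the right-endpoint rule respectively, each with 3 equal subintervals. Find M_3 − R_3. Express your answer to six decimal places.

1.822917

M_3 ≈ -3.31597222.
R_3 ≈ -5.13888889.
M_3 − R_3 ≈ 1.822917.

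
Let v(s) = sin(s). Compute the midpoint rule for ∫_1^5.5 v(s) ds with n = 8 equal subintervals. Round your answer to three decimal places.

Δs = (5.5 − 1)/8 = 0.5625.
Midpoints: 1.28125, 1.84375, 2.40625, 2.96875, 3.53125, 4.09375, 4.65625, 5.21875.
v(1.28125) ≈ 0.958, v(1.84375) ≈ 0.963, v(2.40625) ≈ 0.671, v(2.96875) ≈ 0.172, v(3.53125) ≈ -0.380, v(4.09375) ≈ -0.815, v(4.65625) ≈ -0.998, v(5.21875) ≈ -0.875.
Sum = Δs · [v(1.28125) + v(1.84375) + v(2.40625) + ...].
Sum ≈ -0.171.

-0.171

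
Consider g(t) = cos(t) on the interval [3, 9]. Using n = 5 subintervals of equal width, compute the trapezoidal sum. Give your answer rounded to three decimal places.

Δt = (9 − 3)/5 = 1.2.
g(3) ≈ -0.990, g(4.2) ≈ -0.490, g(5.4) ≈ 0.635, g(6.6) ≈ 0.950, g(7.8) ≈ 0.054, g(9) ≈ -0.911.
T_5 = (Δt/2)·[g(t_0) + 2g(t_1) + ... + 2g(t_{4}) + g(t_5)].
Sum ≈ 0.238.

0.238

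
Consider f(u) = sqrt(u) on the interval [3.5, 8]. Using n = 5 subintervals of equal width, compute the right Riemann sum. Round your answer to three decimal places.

Δu = (8 − 3.5)/5 = 0.9.
Right endpoints: 4.4, 5.3, 6.2, 7.1, 8.
f(4.4) ≈ 2.098, f(5.3) ≈ 2.302, f(6.2) ≈ 2.490, f(7.1) ≈ 2.665, f(8) ≈ 2.828.
Sum = Δu · [f(4.4) + f(5.3) + f(6.2) + f(7.1) + f(8)].
Sum ≈ 11.145.

11.145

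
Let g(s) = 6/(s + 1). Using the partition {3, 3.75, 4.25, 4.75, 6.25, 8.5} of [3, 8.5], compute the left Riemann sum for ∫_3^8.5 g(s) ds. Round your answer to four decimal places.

5.7553

Subinterval widths: 0.75, 0.5, 0.5, 1.5, 2.25.
Left endpoints: 3, 3.75, 4.25, 4.75, 6.25.
g(3) = 1.5, g(3.75) = 24/19, g(4.25) = 8/7, g(4.75) = 24/23, g(6.25) = 24/29.
Sum = Σ Δs_i · g(s_i).
Sum ≈ 5.7553.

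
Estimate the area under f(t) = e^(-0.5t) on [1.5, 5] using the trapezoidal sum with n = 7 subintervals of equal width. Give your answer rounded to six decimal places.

0.784624

Δt = (5 − 1.5)/7 = 0.5.
f(1.5) ≈ 0.472367, f(2) ≈ 0.367879, f(2.5) ≈ 0.286505, f(3) ≈ 0.223130, f(3.5) ≈ 0.173774, f(4) ≈ 0.135335, f(4.5) ≈ 0.105399, f(5) ≈ 0.082085.
T_7 = (Δt/2)·[f(t_0) + 2f(t_1) + ... + 2f(t_{6}) + f(t_7)].
Sum ≈ 0.784624.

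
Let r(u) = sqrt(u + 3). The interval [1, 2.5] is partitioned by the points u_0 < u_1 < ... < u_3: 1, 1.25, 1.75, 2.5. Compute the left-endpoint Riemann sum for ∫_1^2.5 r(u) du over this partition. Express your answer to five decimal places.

Subinterval widths: 0.25, 0.5, 0.75.
Left endpoints: 1, 1.25, 1.75.
r(1) ≈ 2.00000, r(1.25) ≈ 2.06155, r(1.75) ≈ 2.17945.
Sum = Σ Δu_i · r(u_i).
Sum ≈ 3.16536.

3.16536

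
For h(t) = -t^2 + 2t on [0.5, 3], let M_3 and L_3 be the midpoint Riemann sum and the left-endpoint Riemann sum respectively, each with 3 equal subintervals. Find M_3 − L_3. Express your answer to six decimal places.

-1.128472

M_3 ≈ -0.06365741.
L_3 ≈ 1.06481481.
M_3 − L_3 ≈ -1.128472.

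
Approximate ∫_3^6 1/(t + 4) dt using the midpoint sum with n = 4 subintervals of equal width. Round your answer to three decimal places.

0.356

Δt = (6 − 3)/4 = 0.75.
Midpoints: 3.375, 4.125, 4.875, 5.625.
f(3.375) = 8/59, f(4.125) = 8/65, f(4.875) = 8/71, f(5.625) = 8/77.
Sum = Δt · [f(3.375) + f(4.125) + f(4.875) + f(5.625)].
Sum ≈ 0.356.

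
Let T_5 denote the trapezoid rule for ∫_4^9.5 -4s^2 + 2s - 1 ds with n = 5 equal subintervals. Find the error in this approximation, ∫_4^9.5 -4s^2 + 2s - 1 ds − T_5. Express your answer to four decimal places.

4.4367

Exact integral: ∫_4^9.5 f(s) ds ≈ -989.083333.
T_5 = -993.52.
Error ≈ -989.083333 − (-993.52) ≈ 4.4367.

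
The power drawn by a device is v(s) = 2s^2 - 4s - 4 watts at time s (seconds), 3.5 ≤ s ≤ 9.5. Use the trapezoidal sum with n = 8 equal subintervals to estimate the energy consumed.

Δs = (9.5 − 3.5)/8 = 0.75.
v(3.5) = 6.5, v(4.25) = 15.125, v(5) = 26, v(5.75) = 39.125, v(6.5) = 54.5, v(7.25) = 72.125, v(8) = 92, v(8.75) = 114.125, v(9.5) = 138.5.
T_8 = (Δs/2)·[v(s_0) + 2v(s_1) + ... + 2v(s_{7}) + v(s_8)].
Sum = 364.125.

364.125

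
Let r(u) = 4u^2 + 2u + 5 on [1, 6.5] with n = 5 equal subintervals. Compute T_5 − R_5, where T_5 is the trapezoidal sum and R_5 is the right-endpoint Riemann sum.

T_5 = 438.02.
R_5 = 534.82.
T_5 − R_5 = -96.8.

-96.8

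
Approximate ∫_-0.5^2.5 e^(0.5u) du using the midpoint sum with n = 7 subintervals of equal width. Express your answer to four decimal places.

Δu = (2.5 − (-0.5))/7 = 3/7.
Midpoints: -2/7, 1/7, 4/7, 1, 10/7, 13/7, 16/7.
f(-2/7) ≈ 0.8669, f(1/7) ≈ 1.0740, f(4/7) ≈ 1.3307, f(1) ≈ 1.6487, f(10/7) ≈ 2.0427, f(13/7) ≈ 2.5309, f(16/7) ≈ 3.1357.
Sum = Δu · [f(-2/7) + f(1/7) + f(4/7) + ...].
Sum ≈ 5.4127.

5.4127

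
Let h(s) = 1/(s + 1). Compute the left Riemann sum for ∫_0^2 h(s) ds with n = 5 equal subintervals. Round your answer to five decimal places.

Δs = (2 − 0)/5 = 0.4.
Left endpoints: 0, 0.4, 0.8, 1.2, 1.6.
h(0) = 1, h(0.4) = 5/7, h(0.8) = 5/9, h(1.2) = 5/11, h(1.6) = 5/13.
Sum = Δs · [h(0) + h(0.4) + h(0.8) + h(1.2) + h(1.6)].
Sum ≈ 1.24360.

1.24360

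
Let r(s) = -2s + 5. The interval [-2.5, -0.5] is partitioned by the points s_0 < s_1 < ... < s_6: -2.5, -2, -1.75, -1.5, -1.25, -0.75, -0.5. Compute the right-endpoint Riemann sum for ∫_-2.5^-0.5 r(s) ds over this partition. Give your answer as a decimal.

Subinterval widths: 0.5, 0.25, 0.25, 0.25, 0.5, 0.25.
Right endpoints: -2, -1.75, -1.5, -1.25, -0.75, -0.5.
r(-2) = 9, r(-1.75) = 8.5, r(-1.5) = 8, r(-1.25) = 7.5, r(-0.75) = 6.5, r(-0.5) = 6.
Sum = Σ Δs_i · r(s_i).
Sum = 15.25.

15.25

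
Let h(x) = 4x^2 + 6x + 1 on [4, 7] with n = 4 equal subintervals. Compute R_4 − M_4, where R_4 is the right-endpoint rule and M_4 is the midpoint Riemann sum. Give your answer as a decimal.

57.9375

R_4 = 531.375.
M_4 = 473.4375.
R_4 − M_4 = 57.9375.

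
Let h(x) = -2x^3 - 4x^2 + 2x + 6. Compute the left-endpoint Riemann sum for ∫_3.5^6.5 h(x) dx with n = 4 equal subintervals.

-871.5

Δx = (6.5 − 3.5)/4 = 0.75.
Left endpoints: 3.5, 4.25, 5, 5.75.
h(3.5) = -121.75, h(4.25) = -211.28125, h(5) = -334, h(5.75) = -494.96875.
Sum = Δx · [h(3.5) + h(4.25) + h(5) + h(5.75)].
Sum = -871.5.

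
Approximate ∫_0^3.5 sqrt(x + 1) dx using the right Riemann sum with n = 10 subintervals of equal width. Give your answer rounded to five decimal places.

5.89083

Δx = (3.5 − 0)/10 = 0.35.
Right endpoints: 0.35, 0.7, 1.05, 1.4, 1.75, 2.1, 2.45, 2.8, 3.15, 3.5.
f(0.35) ≈ 1.16190, f(0.7) ≈ 1.30384, f(1.05) ≈ 1.43178, f(1.4) ≈ 1.54919, f(1.75) ≈ 1.65831, f(2.1) ≈ 1.76068, f(2.45) ≈ 1.85742, f(2.8) ≈ 1.94936, f(3.15) ≈ 2.03715, f(3.5) ≈ 2.12132.
Sum = Δx · [f(0.35) + f(0.7) + f(1.05) + ...].
Sum ≈ 5.89083.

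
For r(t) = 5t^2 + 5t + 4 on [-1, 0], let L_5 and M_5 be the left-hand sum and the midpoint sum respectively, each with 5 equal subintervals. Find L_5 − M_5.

L_5 = 3.2.
M_5 = 3.15.
L_5 − M_5 = 0.05.

0.05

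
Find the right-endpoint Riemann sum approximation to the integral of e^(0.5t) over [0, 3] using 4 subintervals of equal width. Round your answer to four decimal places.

Δt = (3 − 0)/4 = 0.75.
Right endpoints: 0.75, 1.5, 2.25, 3.
f(0.75) ≈ 1.4550, f(1.5) ≈ 2.1170, f(2.25) ≈ 3.0802, f(3) ≈ 4.4817.
Sum = Δt · [f(0.75) + f(1.5) + f(2.25) + f(3)].
Sum ≈ 8.3504.

8.3504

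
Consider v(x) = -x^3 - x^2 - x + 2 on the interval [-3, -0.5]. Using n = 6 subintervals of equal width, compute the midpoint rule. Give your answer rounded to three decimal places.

Δx = (-0.5 − (-3))/6 = 5/12.
Midpoints: -67/24, -2.375, -47/24, -37/24, -1.125, -17/24.
v(-67/24) = 259267/13824, v(-2.375) = 6211/512, v(-47/24) = 105527/13824, v(-37/24) = 66757/13824, v(-1.125) = 1681/512, v(-17/24) = 35417/13824.
Sum = Δx · [v(-67/24) + v(-2.375) + v(-47/24) + ...].
Sum ≈ 20.497.

20.497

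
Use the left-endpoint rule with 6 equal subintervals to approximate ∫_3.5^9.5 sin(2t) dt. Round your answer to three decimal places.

0.178

Δt = (9.5 − 3.5)/6 = 1.
Left endpoints: 3.5, 4.5, 5.5, 6.5, 7.5, 8.5.
f(3.5) ≈ 0.657, f(4.5) ≈ 0.412, f(5.5) ≈ -1.000, f(6.5) ≈ 0.420, f(7.5) ≈ 0.650, f(8.5) ≈ -0.961.
Sum = Δt · [f(3.5) + f(4.5) + f(5.5) + ...].
Sum ≈ 0.178.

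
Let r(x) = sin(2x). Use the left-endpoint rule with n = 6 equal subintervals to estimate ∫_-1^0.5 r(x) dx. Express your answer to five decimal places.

Δx = (0.5 − (-1))/6 = 0.25.
Left endpoints: -1, -0.75, -0.5, -0.25, 0, 0.25.
r(-1) ≈ -0.90930, r(-0.75) ≈ -0.99749, r(-0.5) ≈ -0.84147, r(-0.25) ≈ -0.47943, r(0) ≈ 0.00000, r(0.25) ≈ 0.47943.
Sum = Δx · [r(-1) + r(-0.75) + r(-0.5) + ...].
Sum ≈ -0.68707.

-0.68707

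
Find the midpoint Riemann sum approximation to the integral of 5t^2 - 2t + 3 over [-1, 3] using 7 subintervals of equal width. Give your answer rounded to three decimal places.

50.122

Δt = (3 − (-1))/7 = 4/7.
Midpoints: -5/7, -1/7, 3/7, 1, 11/7, 15/7, 19/7.
f(-5/7) = 342/49, f(-1/7) = 166/49, f(3/7) = 150/49, f(1) = 6, f(11/7) = 598/49, f(15/7) = 1062/49, f(19/7) = 1686/49.
Sum = Δt · [f(-5/7) + f(-1/7) + f(3/7) + ...].
Sum ≈ 50.122.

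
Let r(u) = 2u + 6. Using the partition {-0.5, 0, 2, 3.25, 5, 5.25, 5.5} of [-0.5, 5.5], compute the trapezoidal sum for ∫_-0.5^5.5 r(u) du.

Subinterval widths: 0.5, 2, 1.25, 1.75, 0.25, 0.25.
r(-0.5) = 5, r(0) = 6, r(2) = 10, r(3.25) = 12.5, r(5) = 16, r(5.25) = 16.5, r(5.5) = 17.
On each subinterval the trapezoid contributes (Δu_i/2)·[r(u_{i-1}) + r(u_i)].
Sum = 66.

66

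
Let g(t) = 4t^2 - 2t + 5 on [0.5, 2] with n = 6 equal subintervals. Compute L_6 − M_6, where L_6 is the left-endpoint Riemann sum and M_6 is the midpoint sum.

L_6 = 12.8125.
M_6 = 14.21875.
L_6 − M_6 = -1.40625.

-1.40625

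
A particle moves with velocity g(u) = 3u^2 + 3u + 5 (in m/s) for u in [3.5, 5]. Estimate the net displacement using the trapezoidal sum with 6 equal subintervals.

Δu = (5 − 3.5)/6 = 0.25.
g(3.5) = 52.25, g(3.75) = 58.4375, g(4) = 65, g(4.25) = 71.9375, g(4.5) = 79.25, g(4.75) = 86.9375, g(5) = 95.
T_6 = (Δu/2)·[g(u_0) + 2g(u_1) + ... + 2g(u_{5}) + g(u_6)].
Sum = 108.796875.

108.796875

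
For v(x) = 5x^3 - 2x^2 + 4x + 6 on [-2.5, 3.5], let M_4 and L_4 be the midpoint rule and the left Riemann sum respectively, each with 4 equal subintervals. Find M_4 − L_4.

209.8125

M_4 = 141.5625.
L_4 = -68.25.
M_4 − L_4 = 209.8125.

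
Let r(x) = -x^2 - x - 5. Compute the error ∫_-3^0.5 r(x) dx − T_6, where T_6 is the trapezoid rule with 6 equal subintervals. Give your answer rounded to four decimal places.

Exact integral: ∫_-3^0.5 r(x) dx ≈ -22.166667.
T_6 ≈ -22.365162.
Error ≈ -22.166667 − (-22.365162) ≈ 0.1985.

0.1985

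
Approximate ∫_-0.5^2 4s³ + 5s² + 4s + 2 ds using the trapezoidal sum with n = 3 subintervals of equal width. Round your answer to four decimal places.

Δs = (2 − (-0.5))/3 = 5/6.
f(-0.5) = 0.75, f(1/3) = 109/27, f(7/6) = 2141/108, f(2) = 62.
T_3 = (Δs/2)·[f(s_0) + 2f(s_1) + 2f(s_2) + f(s_3)].
Sum ≈ 46.0301.

46.0301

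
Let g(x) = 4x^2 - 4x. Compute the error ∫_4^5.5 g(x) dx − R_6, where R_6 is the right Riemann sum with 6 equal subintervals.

-6.4375

Exact integral: ∫_4^5.5 g(x) dx = 108.
R_6 = 114.4375.
Error = 108 − 114.4375 = -6.4375.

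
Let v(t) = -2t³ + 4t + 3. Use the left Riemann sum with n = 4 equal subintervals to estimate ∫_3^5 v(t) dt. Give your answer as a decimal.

Δt = (5 − 3)/4 = 0.5.
Left endpoints: 3, 3.5, 4, 4.5.
v(3) = -39, v(3.5) = -68.75, v(4) = -109, v(4.5) = -161.25.
Sum = Δt · [v(3) + v(3.5) + v(4) + v(4.5)].
Sum = -189.

-189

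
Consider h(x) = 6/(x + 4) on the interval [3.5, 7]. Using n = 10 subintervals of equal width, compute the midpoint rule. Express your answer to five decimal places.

2.29766

Δx = (7 − 3.5)/10 = 0.35.
Midpoints: 3.675, 4.025, 4.375, 4.725, 5.075, 5.425, 5.775, 6.125, 6.475, 6.825.
h(3.675) = 240/307, h(4.025) = 80/107, h(4.375) = 48/67, h(4.725) = 240/349, h(5.075) = 80/121, h(5.425) = 240/377, h(5.775) = 240/391, h(6.125) = 16/27, h(6.475) = 240/419, h(6.825) = 240/433.
Sum = Δx · [h(3.675) + h(4.025) + h(4.375) + ...].
Sum ≈ 2.29766.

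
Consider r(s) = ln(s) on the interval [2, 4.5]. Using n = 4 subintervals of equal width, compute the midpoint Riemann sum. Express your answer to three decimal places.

Δs = (4.5 − 2)/4 = 0.625.
Midpoints: 2.3125, 2.9375, 3.5625, 4.1875.
r(2.3125) ≈ 0.838, r(2.9375) ≈ 1.078, r(3.5625) ≈ 1.270, r(4.1875) ≈ 1.432.
Sum = Δs · [r(2.3125) + r(2.9375) + r(3.5625) + r(4.1875)].
Sum ≈ 2.887.

2.887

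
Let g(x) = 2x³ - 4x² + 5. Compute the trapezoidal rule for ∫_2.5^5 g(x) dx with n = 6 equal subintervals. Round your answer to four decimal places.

Δx = (5 − 2.5)/6 = 5/12.
g(2.5) = 11.25, g(35/12) = 17795/864, g(10/3) = 935/27, g(3.75) = 54.21875, g(25/6) = 8665/108, g(55/12) = 98095/864, g(5) = 155.
T_6 = (Δx/2)·[g(x_0) + 2g(x_1) + ... + 2g(x_{5}) + g(x_6)].
Sum ≈ 160.9737.

160.9737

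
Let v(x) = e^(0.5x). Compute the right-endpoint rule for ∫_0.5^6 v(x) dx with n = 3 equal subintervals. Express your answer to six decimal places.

57.434671

Δx = (6 − 0.5)/3 = 11/6.
Right endpoints: 7/3, 25/6, 6.
v(7/3) ≈ 3.211271, v(25/6) ≈ 8.031195, v(6) ≈ 20.085537.
Sum = Δx · [v(7/3) + v(25/6) + v(6)].
Sum ≈ 57.434671.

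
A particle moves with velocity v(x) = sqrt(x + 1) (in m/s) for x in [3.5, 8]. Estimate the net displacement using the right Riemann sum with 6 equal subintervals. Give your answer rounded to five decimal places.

Δx = (8 − 3.5)/6 = 0.75.
Right endpoints: 4.25, 5, 5.75, 6.5, 7.25, 8.
v(4.25) ≈ 2.29129, v(5) ≈ 2.44949, v(5.75) ≈ 2.59808, v(6.5) ≈ 2.73861, v(7.25) ≈ 2.87228, v(8) ≈ 3.00000.
Sum = Δx · [v(4.25) + v(5) + v(5.75) + ...].
Sum ≈ 11.96231.

11.96231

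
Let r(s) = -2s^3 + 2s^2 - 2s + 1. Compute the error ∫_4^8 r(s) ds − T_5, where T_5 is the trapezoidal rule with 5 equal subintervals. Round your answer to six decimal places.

Exact integral: ∫_4^8 r(s) ds ≈ -1665.33333333.
T_5 = -1679.84.
Error ≈ -1665.33333333 − (-1679.84) ≈ 14.506667.

14.506667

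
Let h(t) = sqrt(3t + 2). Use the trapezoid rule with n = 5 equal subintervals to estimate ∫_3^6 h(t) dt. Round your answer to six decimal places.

Δt = (6 − 3)/5 = 0.6.
h(3) ≈ 3.316625, h(3.6) ≈ 3.577709, h(4.2) ≈ 3.820995, h(4.8) ≈ 4.049691, h(5.4) ≈ 4.266146, h(6) ≈ 4.472136.
T_5 = (Δt/2)·[h(t_0) + 2h(t_1) + ... + 2h(t_{4}) + h(t_5)].
Sum ≈ 11.765353.

11.765353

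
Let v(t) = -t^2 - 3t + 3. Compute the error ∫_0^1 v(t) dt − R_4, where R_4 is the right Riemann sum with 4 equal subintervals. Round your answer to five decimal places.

0.51042

Exact integral: ∫_0^1 v(t) dt ≈ 1.1666667.
R_4 = 0.65625.
Error ≈ 1.1666667 − 0.65625 ≈ 0.51042.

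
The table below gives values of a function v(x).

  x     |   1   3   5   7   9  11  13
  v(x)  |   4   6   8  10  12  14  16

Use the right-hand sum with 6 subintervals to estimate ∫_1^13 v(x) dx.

Δx = 2.
Sum = 2·[6 + 8 + 10 + 12 + 14 + 16] = 132.

132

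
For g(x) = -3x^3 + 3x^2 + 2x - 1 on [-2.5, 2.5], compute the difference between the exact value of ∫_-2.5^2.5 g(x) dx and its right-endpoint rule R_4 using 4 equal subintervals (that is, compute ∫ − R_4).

Exact integral: ∫_-2.5^2.5 g(x) dx = 26.25.
R_4 = -22.1875.
Error = 26.25 − (-22.1875) = 48.4375.

48.4375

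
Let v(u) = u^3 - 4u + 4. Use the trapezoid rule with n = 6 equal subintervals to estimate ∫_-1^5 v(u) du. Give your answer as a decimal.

138

Δu = (5 − (-1))/6 = 1.
v(-1) = 7, v(0) = 4, v(1) = 1, v(2) = 4, v(3) = 19, v(4) = 52, v(5) = 109.
T_6 = (Δu/2)·[v(u_0) + 2v(u_1) + ... + 2v(u_{5}) + v(u_6)].
Sum = 138.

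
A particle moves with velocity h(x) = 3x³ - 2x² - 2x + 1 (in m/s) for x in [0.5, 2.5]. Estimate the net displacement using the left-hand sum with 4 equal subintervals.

8.25

Δx = (2.5 − 0.5)/4 = 0.5.
Left endpoints: 0.5, 1, 1.5, 2.
h(0.5) = -0.125, h(1) = 0, h(1.5) = 3.625, h(2) = 13.
Sum = Δx · [h(0.5) + h(1) + h(1.5) + h(2)].
Sum = 8.25.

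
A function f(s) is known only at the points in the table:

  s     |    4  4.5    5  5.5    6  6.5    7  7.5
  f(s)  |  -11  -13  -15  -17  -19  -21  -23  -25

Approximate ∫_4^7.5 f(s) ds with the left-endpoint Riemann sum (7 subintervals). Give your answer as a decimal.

-59.5

Δs = 0.5.
Sum = 0.5·[(-11) + (-13) + (-15) + (-17) + (-19) + (-21) + (-23)] = -59.5.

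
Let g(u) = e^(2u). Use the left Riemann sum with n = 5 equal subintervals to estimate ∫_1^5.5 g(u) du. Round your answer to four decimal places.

Δu = (5.5 − 1)/5 = 0.9.
Left endpoints: 1, 1.9, 2.8, 3.7, 4.6.
g(1) ≈ 7.3891, g(1.9) ≈ 44.7012, g(2.8) ≈ 270.4264, g(3.7) ≈ 1635.9844, g(4.6) ≈ 9897.1291.
Sum = Δu · [g(1) + g(1.9) + g(2.8) + g(3.7) + g(4.6)].
Sum ≈ 10670.0671.

10670.0671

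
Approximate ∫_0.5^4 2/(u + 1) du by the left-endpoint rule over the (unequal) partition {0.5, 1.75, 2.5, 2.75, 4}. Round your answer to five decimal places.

Subinterval widths: 1.25, 0.75, 0.25, 1.25.
Left endpoints: 0.5, 1.75, 2.5, 2.75.
f(0.5) = 4/3, f(1.75) = 8/11, f(2.5) = 4/7, f(2.75) = 8/15.
Sum = Σ Δu_i · f(u_i).
Sum ≈ 3.02165.

3.02165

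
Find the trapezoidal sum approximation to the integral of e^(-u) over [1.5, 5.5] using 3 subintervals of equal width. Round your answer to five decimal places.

0.25057

Δu = (5.5 − 1.5)/3 = 4/3.
f(1.5) ≈ 0.22313, f(17/6) ≈ 0.05882, f(25/6) ≈ 0.01550, f(5.5) ≈ 0.00409.
T_3 = (Δu/2)·[f(u_0) + 2f(u_1) + 2f(u_2) + f(u_3)].
Sum ≈ 0.25057.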